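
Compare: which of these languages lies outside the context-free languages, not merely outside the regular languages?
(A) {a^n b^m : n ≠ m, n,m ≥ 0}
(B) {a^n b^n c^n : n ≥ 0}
(B) {a^n b^n c^n : n ≥ 0}

(B) {a^n b^n c^n : n ≥ 0} requires the CFL pumping lemma.

- {a^n b^m : n ≠ m, n,m ≥ 0} is context-free (but not regular)
  • Can be shown non-regular with the regular pumping lemma
  • After pumping a's, we can make n = m

- {a^n b^n c^n : n ≥ 0} is NOT context-free
  • Requires the CFL pumping lemma to prove
  • Cannot maintain three equal counts simultaneously

The CFL pumping lemma is "stronger" in that it can prove non-membership
in the larger class of context-free languages.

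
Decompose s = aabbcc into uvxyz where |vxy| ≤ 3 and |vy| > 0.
u='aa', v='b', x='b', y='c', z='c'

For s = aabbcc with pumping length p = 3:

One valid decomposition:
- u = 'aa'
- v = 'b'
- x = 'b'
- y = 'c'
- z = 'c'

Verification:
- uvxyz = 'aa' + 'b' + 'b' + 'c' + 'c' = aabbcc ✓
- |vxy| = |'bbc'| = 3 ≤ 3 ✓
- |vy| = |'bc'| = 2 > 0 ✓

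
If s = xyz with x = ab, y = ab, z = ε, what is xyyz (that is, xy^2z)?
ababab

Given x = 'ab', y = 'ab', z = '' and i = 2:

xy^2z = x + y·y·...·y (2 times) + z
       = 'ab' + 'ab'^2 + ''
       = 'ab' + 'abab' + ''
       = 'ababab'

The pumped string is 'ababab' with length 6.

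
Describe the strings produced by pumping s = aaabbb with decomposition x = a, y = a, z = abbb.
{xy^i z : i ≥ 0} = {a^(2+i) b^3 : i ≥ 0} = {aabbb, aaabbb, aaaabbb, ...}

With x = a, y = a, z = abbb: Starting with aaabbb and pumping the second 'a', we get strings with 2+i a's followed by 3 b's for i = 0, 1, 2, ...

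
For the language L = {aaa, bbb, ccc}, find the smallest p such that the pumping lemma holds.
p = 4

For a finite language L, the pumping lemma holds vacuously if p > max|s| for s ∈ L.

The longest string in L = {aaa, bbb, ccc} has length 3.
If p = 4, then no string s ∈ L has |s| ≥ p, so the condition is vacuously true.

The minimum pumping length is p = 4.

Why no smaller p works: for any p ≤ 3, the longest string s ∈ L has |s| = 3 ≥ p, so it would
have to be pumpable; but pumping up (i = 2, 3, ...) produces ever longer strings, which cannot all lie in the
finite language L. So the pumping property fails for every p ≤ 3.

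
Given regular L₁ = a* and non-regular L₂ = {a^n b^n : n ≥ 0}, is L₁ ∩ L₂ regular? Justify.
Yes — L₁ ∩ L₂ is regular.

A string of a* contains no b's, and the only string of {a^n b^n} with no b's is ε (n = 0). So L₁ ∩ L₂ = {ε}, a finite language, which is regular.

Note that the bare facts "L₁ regular, L₂ non-regular" do not settle the question by themselves: the closure of regular languages under ∪, ∩, complement and difference applies only when BOTH operands are regular. With a non-regular operand the result can come out regular or non-regular depending on the specific languages, so one has to work out L₁ ∩ L₂ for this particular pair, as above.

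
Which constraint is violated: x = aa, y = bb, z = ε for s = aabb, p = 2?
Violated: |xy| ≤ p

The decomposition x = aa, y = bb, z = ε for s = aabb with p = 2
violates the constraint: |xy| ≤ p

|xy| = |aabb| = 4 > 2 = p. The decomposition puts too many characters in xy.

Pumping lemma constraints:
1. xyz = s (decomposition is valid)
2. |xy| ≤ p
3. |y| > 0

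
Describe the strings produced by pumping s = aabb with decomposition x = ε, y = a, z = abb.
{xy^i z : i ≥ 0} = {a^(i+1) b^2 : i ≥ 0} = {abb, aabb, aaabb, ...}

With x = ε, y = a, z = abb: Starting with aabb and pumping the first 'a' (z = abb keeps the second 'a'), we get strings with i+1 a's followed by 2 b's for i = 0, 1, 2, ...; note bb is not produced because z always contributes one a.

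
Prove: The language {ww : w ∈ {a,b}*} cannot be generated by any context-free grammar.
Assume for contradiction that L is context-free, and let p ≥ 1 be the pumping length given by the pumping lemma for CFLs.
Choose s = a^p b^p a^p b^p. Then s ∈ L (take w = a^p b^p) and |s| = 4p ≥ p.
By the CFL pumping lemma, s = uvxyz for some u, v, x, y, z with |vxy| ≤ p, |vy| ≥ 1, and uv^i xy^i z ∈ L for every i ≥ 0.

Write s as four blocks A₁ B₁ A₂ B₂ with A₁ = A₂ = a^p and B₁ = B₂ = b^p. Since |vxy| ≤ p, the window vxy lies inside at most two adjacent blocks. Take i = 0 and let t = uxz, so |t| = 4p − |vy| with 1 ≤ |vy| ≤ p. If |t| is odd, t ∉ L immediately, so assume |vy| is even (hence |vy| ≥ 2) and |t|/2 = 2p − |vy|/2, which satisfies p ≤ |t|/2 ≤ 2p − 1.

Case 1 (vxy inside A₁B₁): t = a^(p−j) b^(p−l) a^p b^p with j + l = |vy|. The second half of t has length < 2p, so it is a suffix of the trailing a^p b^p and ends in b; the first half is a^(p−j) b^(p−l) a^((j+l)/2), which ends in a because (j+l)/2 ≥ 1. The halves differ, so t ∉ L.

Case 2 (vxy inside B₁A₂, straddling the middle): t = a^p b^(p−j) a^(p−l) b^p with j + l = |vy|. If t = ww, then w is a prefix of t of length ≥ p, so w begins with a^p; and w is a suffix of t of length ≥ p, so w ends with b^p. That forces |w| ≥ 2p, contradicting |w| = |t|/2 ≤ 2p − 1. So t ∉ L.

Case 3 (vxy inside A₂B₂): t = a^p b^p a^(p−j) b^(p−l) with j + l = |vy|. The first half of t is a prefix of a^p b^p, so it begins with a; the second half is b^((j+l)/2) a^(p−j) b^(p−l), which begins with b. The halves differ, so t ∉ L.

In every case uv⁰xy⁰z = uxz ∉ L.

This contradicts the CFL pumping lemma, which requires uv^i xy^i z ∈ L for all i ≥ 0.
Hence L = {ww : w ∈ {a,b}*} is not context-free. ∎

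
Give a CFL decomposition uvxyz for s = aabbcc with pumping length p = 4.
u='a', v='a', x='bb', y='c', z='c'

For s = aabbcc with pumping length p = 4:

One valid decomposition:
- u = 'a'
- v = 'a'
- x = 'bb'
- y = 'c'
- z = 'c'

Verification:
- uvxyz = 'a' + 'a' + 'bb' + 'c' + 'c' = aabbcc ✓
- |vxy| = |'abbc'| = 4 ≤ 4 ✓
- |vy| = |'ac'| = 2 > 0 ✓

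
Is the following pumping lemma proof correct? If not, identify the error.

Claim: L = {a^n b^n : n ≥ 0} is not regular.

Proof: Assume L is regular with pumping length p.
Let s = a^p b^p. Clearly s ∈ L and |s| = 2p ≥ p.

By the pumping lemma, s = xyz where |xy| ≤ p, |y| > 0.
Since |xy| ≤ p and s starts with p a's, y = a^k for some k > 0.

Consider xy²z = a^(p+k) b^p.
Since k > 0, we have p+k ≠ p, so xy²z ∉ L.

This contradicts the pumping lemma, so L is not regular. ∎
The proof is correct.

This proof is valid because:
1. The string s = a^p b^p is correctly in L
2. The decomposition analysis is correct: y must consist only of a's
3. The contradiction is valid: pumping increases a's but not b's
4. The conclusion follows logically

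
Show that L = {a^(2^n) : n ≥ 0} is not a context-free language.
Assume for contradiction that L is context-free, and let p ≥ 1 be the pumping length given by the pumping lemma for CFLs.
Choose s = a^(2^p). Then s ∈ L and |s| = 2^p ≥ p.
By the CFL pumping lemma, s = uvxyz for some u, v, x, y, z with |vxy| ≤ p, |vy| ≥ 1, and uv^i xy^i z ∈ L for every i ≥ 0.
All symbols are a's, so only lengths matter: let k = |vy|, with 1 ≤ k ≤ |vxy| ≤ p < 2^p.

Take i = 2: |uv²xy²z| = 2^p + k, and 2^p < 2^p + k < 2^p + 2^p = 2^(p+1).
So the length lies strictly between consecutive powers of two and is not a power of 2; uv²xy²z ∉ L.

This contradicts the CFL pumping lemma, which requires uv^i xy^i z ∈ L for all i ≥ 0.
Hence L = {a^(2^n) : n ≥ 0} is not context-free. ∎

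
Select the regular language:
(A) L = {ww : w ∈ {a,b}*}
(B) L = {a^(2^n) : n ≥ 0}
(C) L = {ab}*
(C) {ab}*

(C) L = {ab}* is regular.

This can be recognized by a finite automaton (DFA/NFA).
Regular expressions like {ab}* define regular languages.

The other choices are not regular:
- {a^(2^n) : n ≥ 0}: After pumping, length is no longer a power of 2
- {ww : w ∈ {a,b}*}: After pumping, the two halves no longer match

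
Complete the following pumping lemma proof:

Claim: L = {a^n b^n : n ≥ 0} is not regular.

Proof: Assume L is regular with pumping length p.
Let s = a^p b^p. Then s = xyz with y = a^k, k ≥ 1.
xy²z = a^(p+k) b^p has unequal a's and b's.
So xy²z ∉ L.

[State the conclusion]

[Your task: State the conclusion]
This contradicts the pumping lemma for regular languages,
which guarantees xy^i z ∈ L for all i ≥ 0.

Since our assumption that L is regular leads to a contradiction,
we conclude that L = {a^n b^n : n ≥ 0} is NOT regular. ∎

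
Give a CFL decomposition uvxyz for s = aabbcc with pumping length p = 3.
u='aa', v='b', x='b', y='c', z='c'

For s = aabbcc with pumping length p = 3:

One valid decomposition:
- u = 'aa'
- v = 'b'
- x = 'b'
- y = 'c'
- z = 'c'

Verification:
- uvxyz = 'aa' + 'b' + 'b' + 'c' + 'c' = aabbcc ✓
- |vxy| = |'bbc'| = 3 ≤ 3 ✓
- |vy| = |'bc'| = 2 > 0 ✓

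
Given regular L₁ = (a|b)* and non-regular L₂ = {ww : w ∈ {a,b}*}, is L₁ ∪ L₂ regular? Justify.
Yes — L₁ ∪ L₂ is regular.

{ww} ⊆ (a|b)*, so L₁ ∪ L₂ = (a|b)*, which is regular.

Note that the bare facts "L₁ regular, L₂ non-regular" do not settle the question by themselves: the closure of regular languages under ∪, ∩, complement and difference applies only when BOTH operands are regular. With a non-regular operand the result can come out regular or non-regular depending on the specific languages, so one has to work out L₁ ∪ L₂ for this particular pair, as above.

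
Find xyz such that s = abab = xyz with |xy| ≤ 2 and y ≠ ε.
x = '', y = 'ab', z = 'ab'

For s = abab and p = 2, one valid decomposition is:
- x = '' (length 0)
- y = 'ab' (length 2)
- z = 'ab' (length 2)

Verification:
- xyz = '' + 'ab' + 'ab' = abab ✓
- |xy| = 2 ≤ 2 ✓
- |y| = 2 > 0 ✓

All pumping lemma constraints are satisfied.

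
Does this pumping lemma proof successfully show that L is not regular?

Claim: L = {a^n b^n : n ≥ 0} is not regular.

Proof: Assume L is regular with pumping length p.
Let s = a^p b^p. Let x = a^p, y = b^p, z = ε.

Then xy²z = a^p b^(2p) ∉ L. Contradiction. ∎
The proof is INCORRECT.

Error: The decomposition violates |xy| ≤ p.
With x = a^p and y = b^p, we have |xy| = 2p > p.
The pumping lemma requires |xy| ≤ p, so y must be within the first p characters.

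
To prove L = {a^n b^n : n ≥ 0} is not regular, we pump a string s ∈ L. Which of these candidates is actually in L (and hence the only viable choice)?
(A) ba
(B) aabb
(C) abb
(B) aabb

The pumping lemma is applied to a string s that lies in L, so first check membership of each option:
- (A) ba has an a after a b, so it is not of the form a^n b^n and is not in L ✗
- (B) aabb = a^2 b^2 has equal counts (2 = 2), so it is in L ✓
- (C) abb has 1 a's and 2 b's; 1 ≠ 2, so it is not in L ✗

Only (B) aabb is in L, so it is the only candidate that could play the role of s.
(In a complete proof one picks s in terms of the pumping length p so that |s| ≥ p is guaranteed; a fixed string like aabb illustrates the shape of such an s.)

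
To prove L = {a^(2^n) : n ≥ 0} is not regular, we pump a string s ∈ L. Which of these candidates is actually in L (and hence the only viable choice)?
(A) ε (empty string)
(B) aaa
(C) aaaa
(C) aaaa

The pumping lemma is applied to a string s that lies in L, so first check membership of each option:
- (A) ε has length 0, which is not a power of 2, so it is not in L ✗
- (B) aaa has length 3, strictly between 2^1 = 2 and 2^2 = 4, so it is not in L ✗
- (C) aaaa has length 4 = 2^2, so it is in L ✓

Only (C) aaaa is in L, so it is the only candidate that could play the role of s.
(In a complete proof one picks s in terms of the pumping length p so that |s| ≥ p is guaranteed; a fixed string like aaaa illustrates the shape of such an s.)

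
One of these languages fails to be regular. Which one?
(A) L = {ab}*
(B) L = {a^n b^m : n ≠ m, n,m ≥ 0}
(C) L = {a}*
(B) {a^n b^m : n ≠ m, n,m ≥ 0}

(B) L = {a^n b^m : n ≠ m, n,m ≥ 0} is NOT regular.

The pumping lemma can be used to prove this:
After pumping a's, we can make n = m

The other languages are regular because they can be recognized by finite automata.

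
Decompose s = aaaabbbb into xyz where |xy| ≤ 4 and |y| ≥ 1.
x = 'aa', y = 'a', z = 'abbbb'

For s = aaaabbbb and p = 4, one valid decomposition is:
- x = 'aa' (length 2)
- y = 'a' (length 1)
- z = 'abbbb' (length 5)

Verification:
- xyz = 'aa' + 'a' + 'abbbb' = aaaabbbb ✓
- |xy| = 3 ≤ 4 ✓
- |y| = 1 > 0 ✓

All pumping lemma constraints are satisfied.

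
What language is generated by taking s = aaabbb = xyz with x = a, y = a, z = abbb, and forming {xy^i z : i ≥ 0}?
{xy^i z : i ≥ 0} = {a^(2+i) b^3 : i ≥ 0} = {aabbb, aaabbb, aaaabbb, ...}

With x = a, y = a, z = abbb: Starting with aaabbb and pumping the second 'a', we get strings with 2+i a's followed by 3 b's for i = 0, 1, 2, ...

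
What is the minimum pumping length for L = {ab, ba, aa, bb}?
p = 3

For a finite language L, the pumping lemma holds vacuously if p > max|s| for s ∈ L.

The longest string in L = {ab, ba, aa, bb} has length 2.
If p = 3, then no string s ∈ L has |s| ≥ p, so the condition is vacuously true.

The minimum pumping length is p = 3.

Why no smaller p works: for any p ≤ 2, the longest string s ∈ L has |s| = 2 ≥ p, so it would
have to be pumpable; but pumping up (i = 2, 3, ...) produces ever longer strings, which cannot all lie in the
finite language L. So the pumping property fails for every p ≤ 2.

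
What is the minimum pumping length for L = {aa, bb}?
p = 3

For a finite language L, the pumping lemma holds vacuously if p > max|s| for s ∈ L.

The longest string in L = {aa, bb} has length 2.
If p = 3, then no string s ∈ L has |s| ≥ p, so the condition is vacuously true.

The minimum pumping length is p = 3.

Why no smaller p works: for any p ≤ 2, the longest string s ∈ L has |s| = 2 ≥ p, so it would
have to be pumpable; but pumping up (i = 2, 3, ...) produces ever longer strings, which cannot all lie in the
finite language L. So the pumping property fails for every p ≤ 2.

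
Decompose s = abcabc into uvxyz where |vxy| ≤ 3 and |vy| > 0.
u='ab', v='c', x='a', y='b', z='c'

For s = abcabc with pumping length p = 3:

One valid decomposition:
- u = 'ab'
- v = 'c'
- x = 'a'
- y = 'b'
- z = 'c'

Verification:
- uvxyz = 'ab' + 'c' + 'a' + 'b' + 'c' = abcabc ✓
- |vxy| = |'cab'| = 3 ≤ 3 ✓
- |vy| = |'cb'| = 2 > 0 ✓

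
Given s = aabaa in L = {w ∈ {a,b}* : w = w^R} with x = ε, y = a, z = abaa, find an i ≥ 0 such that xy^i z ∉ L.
i = 0

xy⁰z = ε · ε · abaa = abaa; abaa reversed is aaba ≠ abaa, so it is not a palindrome and is not in L.
(Other choices also work, e.g. i = 2, 3; only i = 1 is guaranteed to stay in L since xy¹z = s.)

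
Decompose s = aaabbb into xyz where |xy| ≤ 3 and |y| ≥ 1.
x = 'aa', y = 'a', z = 'bbb'

For s = aaabbb and p = 3, one valid decomposition is:
- x = 'aa' (length 2)
- y = 'a' (length 1)
- z = 'bbb' (length 3)

Verification:
- xyz = 'aa' + 'a' + 'bbb' = aaabbb ✓
- |xy| = 3 ≤ 3 ✓
- |y| = 1 > 0 ✓

All pumping lemma constraints are satisfied.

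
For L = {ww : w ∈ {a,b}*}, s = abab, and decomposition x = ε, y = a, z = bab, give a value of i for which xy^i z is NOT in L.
i = 0

xy⁰z = ε · ε · bab = bab; bab has odd length 3, so it cannot be written as ww and is not in L.
(Other choices also work, e.g. i = 2, 3; only i = 1 is guaranteed to stay in L since xy¹z = s.)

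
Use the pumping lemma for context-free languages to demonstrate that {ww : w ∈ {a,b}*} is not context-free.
Assume for contradiction that L is context-free, and let p ≥ 1 be the pumping length given by the pumping lemma for CFLs.
Choose s = a^p b^p a^p b^p. Then s ∈ L (take w = a^p b^p) and |s| = 4p ≥ p.
By the CFL pumping lemma, s = uvxyz for some u, v, x, y, z with |vxy| ≤ p, |vy| ≥ 1, and uv^i xy^i z ∈ L for every i ≥ 0.

Write s as four blocks A₁ B₁ A₂ B₂ with A₁ = A₂ = a^p and B₁ = B₂ = b^p. Since |vxy| ≤ p, the window vxy lies inside at most two adjacent blocks. Take i = 0 and let t = uxz, so |t| = 4p − |vy| with 1 ≤ |vy| ≤ p. If |t| is odd, t ∉ L immediately, so assume |vy| is even (hence |vy| ≥ 2) and |t|/2 = 2p − |vy|/2, which satisfies p ≤ |t|/2 ≤ 2p − 1.

Case 1 (vxy inside A₁B₁): t = a^(p−j) b^(p−l) a^p b^p with j + l = |vy|. The second half of t has length < 2p, so it is a suffix of the trailing a^p b^p and ends in b; the first half is a^(p−j) b^(p−l) a^((j+l)/2), which ends in a because (j+l)/2 ≥ 1. The halves differ, so t ∉ L.

Case 2 (vxy inside B₁A₂, straddling the middle): t = a^p b^(p−j) a^(p−l) b^p with j + l = |vy|. If t = ww, then w is a prefix of t of length ≥ p, so w begins with a^p; and w is a suffix of t of length ≥ p, so w ends with b^p. That forces |w| ≥ 2p, contradicting |w| = |t|/2 ≤ 2p − 1. So t ∉ L.

Case 3 (vxy inside A₂B₂): t = a^p b^p a^(p−j) b^(p−l) with j + l = |vy|. The first half of t is a prefix of a^p b^p, so it begins with a; the second half is b^((j+l)/2) a^(p−j) b^(p−l), which begins with b. The halves differ, so t ∉ L.

In every case uv⁰xy⁰z = uxz ∉ L.

This contradicts the CFL pumping lemma, which requires uv^i xy^i z ∈ L for all i ≥ 0.
Hence L = {ww : w ∈ {a,b}*} is not context-free. ∎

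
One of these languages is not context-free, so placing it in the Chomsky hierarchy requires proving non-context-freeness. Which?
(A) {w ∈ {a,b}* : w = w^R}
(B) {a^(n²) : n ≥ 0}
(B) {a^(n²) : n ≥ 0}

(B) {a^(n²) : n ≥ 0} requires the CFL pumping lemma.

- {w ∈ {a,b}* : w = w^R} is context-free (but not regular)
  • Can be shown non-regular with the regular pumping lemma
  • After pumping, the string is no longer symmetric

- {a^(n²) : n ≥ 0} is NOT context-free
  • Requires the CFL pumping lemma to prove
  • Gaps between squares grow unboundedly

The CFL pumping lemma is "stronger" in that it can prove non-membership
in the larger class of context-free languages.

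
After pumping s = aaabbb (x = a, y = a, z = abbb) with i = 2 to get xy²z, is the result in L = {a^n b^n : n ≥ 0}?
No

xy²z = a · aa · abbb = aaaabbb.
aaaabbb has 4 a's and 3 b's; 4 ≠ 3, so it is not in L.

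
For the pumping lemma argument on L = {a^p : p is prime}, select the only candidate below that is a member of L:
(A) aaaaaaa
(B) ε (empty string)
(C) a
(A) aaaaaaa

The pumping lemma is applied to a string s that lies in L, so first check membership of each option:
- (A) aaaaaaa has length 7, which is prime, so it is in L ✓
- (B) ε has length 0, which is not prime, so it is not in L ✗
- (C) a has length 1, which is not prime, so it is not in L ✗

Only (A) aaaaaaa is in L, so it is the only candidate that could play the role of s.
(In a complete proof one picks s in terms of the pumping length p so that |s| ≥ p is guaranteed; a fixed string like aaaaaaa illustrates the shape of such an s.)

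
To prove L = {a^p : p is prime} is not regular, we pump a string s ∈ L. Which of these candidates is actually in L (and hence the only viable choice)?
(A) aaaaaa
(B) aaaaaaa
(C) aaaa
(B) aaaaaaa

The pumping lemma is applied to a string s that lies in L, so first check membership of each option:
- (A) aaaaaa has length 6 = 2 × 3, which is not prime, so it is not in L ✗
- (B) aaaaaaa has length 7, which is prime, so it is in L ✓
- (C) aaaa has length 4 = 2 × 2, which is not prime, so it is not in L ✗

Only (B) aaaaaaa is in L, so it is the only candidate that could play the role of s.
(In a complete proof one picks s in terms of the pumping length p so that |s| ≥ p is guaranteed; a fixed string like aaaaaaa illustrates the shape of such an s.)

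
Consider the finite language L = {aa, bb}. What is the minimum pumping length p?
p = 3

For a finite language L, the pumping lemma holds vacuously if p > max|s| for s ∈ L.

The longest string in L = {aa, bb} has length 2.
If p = 3, then no string s ∈ L has |s| ≥ p, so the condition is vacuously true.

The minimum pumping length is p = 3.

Why no smaller p works: for any p ≤ 2, the longest string s ∈ L has |s| = 2 ≥ p, so it would
have to be pumpable; but pumping up (i = 2, 3, ...) produces ever longer strings, which cannot all lie in the
finite language L. So the pumping property fails for every p ≤ 2.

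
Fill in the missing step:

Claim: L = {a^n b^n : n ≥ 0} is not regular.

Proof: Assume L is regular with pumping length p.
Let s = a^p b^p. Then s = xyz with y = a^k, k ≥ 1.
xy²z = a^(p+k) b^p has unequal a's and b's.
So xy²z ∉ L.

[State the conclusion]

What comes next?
This contradicts the pumping lemma for regular languages,
which guarantees xy^i z ∈ L for all i ≥ 0.

Since our assumption that L is regular leads to a contradiction,
we conclude that L = {a^n b^n : n ≥ 0} is NOT regular. ∎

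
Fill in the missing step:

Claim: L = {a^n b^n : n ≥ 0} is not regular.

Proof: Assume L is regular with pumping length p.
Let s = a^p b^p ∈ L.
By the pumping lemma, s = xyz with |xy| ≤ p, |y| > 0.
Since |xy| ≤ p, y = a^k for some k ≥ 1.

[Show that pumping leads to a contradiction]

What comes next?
Consider xy²z = a^(p+k) b^p.

Since k ≥ 1, we have p + k > p.
So xy²z has more a's than b's: (p+k) a's vs p b's.
This means xy²z ∉ L because a^n b^n requires equal counts.

This contradicts the pumping lemma which states xy²z ∈ L.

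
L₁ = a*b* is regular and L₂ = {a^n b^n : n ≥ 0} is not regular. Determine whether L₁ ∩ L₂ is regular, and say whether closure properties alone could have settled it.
No — L₁ ∩ L₂ is not regular.

Every string a^n b^n already lies in a*b*, so L₁ ∩ L₂ = {a^n b^n : n ≥ 0} = L₂ itself, which is the standard non-regular language (pump s = a^p b^p).

Note that the bare facts "L₁ regular, L₂ non-regular" do not settle the question by themselves: the closure of regular languages under ∪, ∩, complement and difference applies only when BOTH operands are regular. With a non-regular operand the result can come out regular or non-regular depending on the specific languages, so one has to work out L₁ ∩ L₂ for this particular pair, as above.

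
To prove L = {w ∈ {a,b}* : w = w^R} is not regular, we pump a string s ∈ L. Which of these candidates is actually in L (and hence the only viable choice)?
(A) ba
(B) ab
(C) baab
(C) baab

The pumping lemma is applied to a string s that lies in L, so first check membership of each option:
- (A) ba reversed is ab ≠ ba, so it is not a palindrome and is not in L ✗
- (B) ab reversed is ba ≠ ab, so it is not a palindrome and is not in L ✗
- (C) baab reversed is baab, the same string, so it is a palindrome and is in L ✓

Only (C) baab is in L, so it is the only candidate that could play the role of s.
(In a complete proof one picks s in terms of the pumping length p so that |s| ≥ p is guaranteed; a fixed string like baab illustrates the shape of such an s.)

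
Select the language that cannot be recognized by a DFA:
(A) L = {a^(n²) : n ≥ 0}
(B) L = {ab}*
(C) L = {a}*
(A) {a^(n²) : n ≥ 0}

(A) L = {a^(n²) : n ≥ 0} is NOT regular.

The pumping lemma can be used to prove this:
After pumping, length is no longer a perfect square

The other languages are regular because they can be recognized by finite automata.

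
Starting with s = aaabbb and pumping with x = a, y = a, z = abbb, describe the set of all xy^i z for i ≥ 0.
{xy^i z : i ≥ 0} = {a^(2+i) b^3 : i ≥ 0} = {aabbb, aaabbb, aaaabbb, ...}

With x = a, y = a, z = abbb: Starting with aaabbb and pumping the second 'a', we get strings with 2+i a's followed by 3 b's for i = 0, 1, 2, ...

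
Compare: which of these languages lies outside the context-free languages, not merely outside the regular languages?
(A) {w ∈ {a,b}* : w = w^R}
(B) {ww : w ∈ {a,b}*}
(B) {ww : w ∈ {a,b}*}

(B) {ww : w ∈ {a,b}*} requires the CFL pumping lemma.

- {w ∈ {a,b}* : w = w^R} is context-free (but not regular)
  • Can be shown non-regular with the regular pumping lemma
  • After pumping, the string is no longer symmetric

- {ww : w ∈ {a,b}*} is NOT context-free
  • Requires the CFL pumping lemma to prove
  • Even a PDA cannot compare two arbitrary halves symbol by symbol; CFL pumping on a^p b^p a^p b^p fails

The CFL pumping lemma is "stronger" in that it can prove non-membership
in the larger class of context-free languages.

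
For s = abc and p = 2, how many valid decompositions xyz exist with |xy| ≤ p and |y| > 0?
3

For s = 'abc' with pumping length p = 2:

Constraints: |xy| ≤ 2, |y| > 0

Valid decompositions (|xy| ≤ p, |y| ≥ 1):
  • x='', y='a', z='bc'
  • x='a', y='b', z='c'
  • x='', y='ab', z='c'

Total count: 3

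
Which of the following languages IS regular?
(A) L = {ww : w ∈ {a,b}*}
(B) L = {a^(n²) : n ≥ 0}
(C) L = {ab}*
(C) {ab}*

(C) L = {ab}* is regular.

This can be recognized by a finite automaton (DFA/NFA).
Regular expressions like {ab}* define regular languages.

The other choices are not regular:
- {a^(n²) : n ≥ 0}: After pumping, length is no longer a perfect square
- {ww : w ∈ {a,b}*}: After pumping, the two halves no longer match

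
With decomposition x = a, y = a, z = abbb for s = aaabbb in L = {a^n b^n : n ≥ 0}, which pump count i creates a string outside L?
i = 0

xy⁰z = a · ε · abbb = aabbb; aabbb has 2 a's and 3 b's; 2 ≠ 3, so it is not in L.
(Other choices also work, e.g. i = 2, 3; only i = 1 is guaranteed to stay in L since xy¹z = s.)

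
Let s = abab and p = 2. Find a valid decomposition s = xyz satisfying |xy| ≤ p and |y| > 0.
x = '', y = 'ab', z = 'ab'

For s = abab and p = 2, one valid decomposition is:
- x = '' (length 0)
- y = 'ab' (length 2)
- z = 'ab' (length 2)

Verification:
- xyz = '' + 'ab' + 'ab' = abab ✓
- |xy| = 2 ≤ 2 ✓
- |y| = 2 > 0 ✓

All pumping lemma constraints are satisfied.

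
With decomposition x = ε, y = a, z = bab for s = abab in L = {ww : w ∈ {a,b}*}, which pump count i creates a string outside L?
i = 2

xy²z = ε · aa · bab = aabab; aabab has odd length 5, so it cannot be written as ww and is not in L.
(Other choices also work, e.g. i = 0, 3; only i = 1 is guaranteed to stay in L since xy¹z = s.)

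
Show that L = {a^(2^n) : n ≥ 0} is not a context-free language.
Assume for contradiction that L is context-free, and let p ≥ 1 be the pumping length given by the pumping lemma for CFLs.
Choose s = a^(2^p). Then s ∈ L and |s| = 2^p ≥ p.
By the CFL pumping lemma, s = uvxyz for some u, v, x, y, z with |vxy| ≤ p, |vy| ≥ 1, and uv^i xy^i z ∈ L for every i ≥ 0.
All symbols are a's, so only lengths matter: let k = |vy|, with 1 ≤ k ≤ |vxy| ≤ p < 2^p.

Take i = 2: |uv²xy²z| = 2^p + k, and 2^p < 2^p + k < 2^p + 2^p = 2^(p+1).
So the length lies strictly between consecutive powers of two and is not a power of 2; uv²xy²z ∉ L.

This contradicts the CFL pumping lemma, which requires uv^i xy^i z ∈ L for all i ≥ 0.
Hence L = {a^(2^n) : n ≥ 0} is not context-free. ∎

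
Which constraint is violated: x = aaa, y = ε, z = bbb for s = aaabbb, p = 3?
Violated: |y| > 0

The decomposition x = aaa, y = ε, z = bbb for s = aaabbb with p = 3
violates the constraint: |y| > 0

|y| = 0, but the pumping lemma requires |y| > 0 (y must be non-empty).

Pumping lemma constraints:
1. xyz = s (decomposition is valid)
2. |xy| ≤ p
3. |y| > 0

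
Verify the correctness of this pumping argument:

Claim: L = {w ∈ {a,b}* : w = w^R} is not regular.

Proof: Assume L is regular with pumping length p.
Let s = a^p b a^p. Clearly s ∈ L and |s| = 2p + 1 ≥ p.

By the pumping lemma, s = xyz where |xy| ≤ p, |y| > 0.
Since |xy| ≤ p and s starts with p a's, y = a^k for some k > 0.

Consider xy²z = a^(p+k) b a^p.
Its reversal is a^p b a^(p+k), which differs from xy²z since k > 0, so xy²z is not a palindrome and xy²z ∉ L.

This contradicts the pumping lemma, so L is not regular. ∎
The proof is correct.

This proof is valid because:
1. s = a^p b a^p is in L and is chosen in terms of p, so |s| ≥ p holds for every p
2. The decomposition analysis is correct: |xy| ≤ p forces y to lie inside the leading a's
3. The contradiction is valid: a^(p+k) b a^p has more a's before the b than after it, so it is not a palindrome
4. The conclusion follows logically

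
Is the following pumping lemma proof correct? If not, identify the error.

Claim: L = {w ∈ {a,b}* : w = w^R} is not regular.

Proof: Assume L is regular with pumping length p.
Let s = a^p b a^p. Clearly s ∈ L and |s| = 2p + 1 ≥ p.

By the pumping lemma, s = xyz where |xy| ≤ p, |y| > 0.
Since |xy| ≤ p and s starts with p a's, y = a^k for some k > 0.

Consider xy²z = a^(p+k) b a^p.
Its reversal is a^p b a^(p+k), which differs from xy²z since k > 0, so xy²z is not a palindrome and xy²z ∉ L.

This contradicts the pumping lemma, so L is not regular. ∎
The proof is correct.

This proof is valid because:
1. s = a^p b a^p is in L and is chosen in terms of p, so |s| ≥ p holds for every p
2. The decomposition analysis is correct: |xy| ≤ p forces y to lie inside the leading a's
3. The contradiction is valid: a^(p+k) b a^p has more a's before the b than after it, so it is not a palindrome
4. The conclusion follows logically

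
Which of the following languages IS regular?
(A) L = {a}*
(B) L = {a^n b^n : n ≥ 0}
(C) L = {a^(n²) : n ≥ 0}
(A) {a}*

(A) L = {a}* is regular.

This can be recognized by a finite automaton (DFA/NFA).
Regular expressions like {a}* define regular languages.

The other choices are not regular:
- {a^(n²) : n ≥ 0}: After pumping, length is no longer a perfect square
- {a^n b^n : n ≥ 0}: After pumping, the number of a's and b's become unequal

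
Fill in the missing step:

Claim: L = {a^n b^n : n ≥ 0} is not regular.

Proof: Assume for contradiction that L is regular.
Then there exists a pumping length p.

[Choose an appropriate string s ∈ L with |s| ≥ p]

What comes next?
s = a^p b^p

This string is in L (has equal a's and b's) and has length 2p ≥ p.
Any decomposition xyz with |xy| ≤ p means y consists only of a's,
so pumping will unbalance the counts.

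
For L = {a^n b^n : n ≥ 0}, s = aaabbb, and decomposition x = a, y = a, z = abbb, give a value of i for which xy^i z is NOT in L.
i = 2

xy²z = a · aa · abbb = aaaabbb; aaaabbb has 4 a's and 3 b's; 4 ≠ 3, so it is not in L.
(Other choices also work, e.g. i = 0, 3; only i = 1 is guaranteed to stay in L since xy¹z = s.)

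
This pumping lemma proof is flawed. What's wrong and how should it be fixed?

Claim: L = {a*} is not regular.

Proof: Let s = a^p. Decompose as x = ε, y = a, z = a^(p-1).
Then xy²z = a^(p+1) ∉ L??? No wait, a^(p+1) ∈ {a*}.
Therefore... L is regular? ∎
Error: The proof attempts to show a*  is not regular, but a* IS regular!

Correction: a* is a regular language (recognized by a simple DFA with one accepting state and self-loop on 'a'). The pumping lemma can only prove non-regularity, not regularity. For regular languages, pumping always works.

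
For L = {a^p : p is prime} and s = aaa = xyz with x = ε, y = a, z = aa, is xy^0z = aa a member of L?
Yes

xy⁰z = ε · ε · aa = aa.
aa has length 2, which is prime, so it is in L.
(A single pumped string landing in L is not a contradiction by itself; a non-regularity proof needs some i for which xy^i z ∉ L, for every admissible decomposition.)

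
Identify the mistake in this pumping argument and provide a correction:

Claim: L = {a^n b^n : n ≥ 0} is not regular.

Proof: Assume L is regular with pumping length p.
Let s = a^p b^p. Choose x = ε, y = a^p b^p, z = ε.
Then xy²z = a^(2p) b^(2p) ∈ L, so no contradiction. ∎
Error: The decomposition violates |xy| ≤ p. With y = a^p b^p, |xy| = |y| = 2p > p. (The proof also miscomputes xy²z, which would be a^p b^p a^p b^p rather than a^(2p) b^(2p), and it wrongly treats one harmless decomposition as settling the matter — the prover does not get to choose the decomposition.)

Correction: The pumping lemma requires |xy| ≤ p, and the argument must handle every decomposition satisfying |xy| ≤ p, |y| ≥ 1. Since s starts with p a's, any such y consists only of a's, say y = a^k with k ≥ 1. Then xy²z = a^(p+k) b^p has unequal numbers of a's and b's, so xy²z ∉ L — the required contradiction.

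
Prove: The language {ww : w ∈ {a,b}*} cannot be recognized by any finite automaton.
Assume for contradiction that L is regular, and let p ≥ 1 be the pumping length given by the pumping lemma.
Choose s = a^p b a^p b. Then s ∈ L (take w = a^p b) and |s| = 2p + 2 ≥ p.
By the pumping lemma, s = xyz for some x, y, z with |xy| ≤ p, |y| ≥ 1, and xy^i z ∈ L for every i ≥ 0.
Since |xy| ≤ p and the first p symbols of s are all a's, y = a^k for some k with 1 ≤ k ≤ p.

Take i = 2: t = xy²z = a^(p + k) b a^p b.
Suppose t = uu for some string u. The string t contains exactly two b's and ends in b, so u contains exactly one b and ends in b; hence u = a^j b for some j, and uu = a^j b a^j b. Comparing with t = a^(p + k) b a^p b forces j = p + k (first block) and j = p (second block), which is impossible since k ≥ 1. So t ∉ L.

This contradicts the pumping lemma, which requires xy^i z ∈ L for all i ≥ 0.
Hence L = {ww : w ∈ {a,b}*} is not regular. ∎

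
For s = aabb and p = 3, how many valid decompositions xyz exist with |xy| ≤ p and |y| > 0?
6

For s = 'aabb' with pumping length p = 3:

Constraints: |xy| ≤ 3, |y| > 0

Valid decompositions (|xy| ≤ p, |y| ≥ 1):
  • x='', y='a', z='abb'
  • x='a', y='a', z='bb'
  • x='', y='aa', z='bb'
  • x='aa', y='b', z='b'
  • x='a', y='ab', z='b'
  • x='', y='aab', z='b'

Total count: 6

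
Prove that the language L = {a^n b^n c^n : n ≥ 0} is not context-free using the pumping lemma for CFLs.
Assume for contradiction that L is context-free, and let p ≥ 1 be the pumping length given by the pumping lemma for CFLs.
Choose s = a^p b^p c^p. Then s ∈ L and |s| = 3p ≥ p.
By the CFL pumping lemma, s = uvxyz for some u, v, x, y, z with |vxy| ≤ p, |vy| ≥ 1, and uv^i xy^i z ∈ L for every i ≥ 0.

Because |vxy| ≤ p, the window vxy cannot contain both an a and a c: any substring of s containing both must include the entire block b^p plus at least one a and one c, so it has length ≥ p + 2 > p.
Hence at least one of the letters a, c does not occur in vy at all.

Take i = 0: the string uxz is obtained from s by deleting |vy| ≥ 1 symbols, so |uxz| = 3p − |vy| < 3p.
But the letter (a or c) that does not occur in vy still occurs exactly p times in uxz. Every string of L with exactly p copies of some letter is a^p b^p c^p, of length 3p. Since |uxz| < 3p, uxz ∉ L.

This contradicts the CFL pumping lemma, which requires uv^i xy^i z ∈ L for all i ≥ 0.
Hence L = {a^n b^n c^n : n ≥ 0} is not context-free. ∎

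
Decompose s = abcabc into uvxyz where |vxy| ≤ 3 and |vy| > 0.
u='ab', v='c', x='a', y='b', z='c'

For s = abcabc with pumping length p = 3:

One valid decomposition:
- u = 'ab'
- v = 'c'
- x = 'a'
- y = 'b'
- z = 'c'

Verification:
- uvxyz = 'ab' + 'c' + 'a' + 'b' + 'c' = abcabc ✓
- |vxy| = |'cab'| = 3 ≤ 3 ✓
- |vy| = |'cb'| = 2 > 0 ✓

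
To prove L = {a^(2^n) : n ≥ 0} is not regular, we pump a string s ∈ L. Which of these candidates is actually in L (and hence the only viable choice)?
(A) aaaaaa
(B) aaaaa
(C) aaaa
(C) aaaa

The pumping lemma is applied to a string s that lies in L, so first check membership of each option:
- (A) aaaaaa has length 6, strictly between 2^2 = 4 and 2^3 = 8, so it is not in L ✗
- (B) aaaaa has length 5, strictly between 2^2 = 4 and 2^3 = 8, so it is not in L ✗
- (C) aaaa has length 4 = 2^2, so it is in L ✓

Only (C) aaaa is in L, so it is the only candidate that could play the role of s.
(In a complete proof one picks s in terms of the pumping length p so that |s| ≥ p is guaranteed; a fixed string like aaaa illustrates the shape of such an s.)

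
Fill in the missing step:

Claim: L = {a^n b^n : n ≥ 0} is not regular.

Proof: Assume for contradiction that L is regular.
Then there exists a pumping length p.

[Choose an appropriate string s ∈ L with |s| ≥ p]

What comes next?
s = a^p b^p

This string is in L (has equal a's and b's) and has length 2p ≥ p.
Any decomposition xyz with |xy| ≤ p means y consists only of a's,
so pumping will unbalance the counts.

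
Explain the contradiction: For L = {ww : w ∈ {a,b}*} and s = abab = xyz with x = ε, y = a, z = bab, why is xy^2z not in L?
xy²z = aabab ∉ L

Pumping with i = 2 replaces y = a by y² = aa:
- Original: s = xyz = abab; abab splits into halves ab · ab, which are equal, so it is in L (w = ab)
- Pumped: xy²z = ε · aa · bab = aabab
- aabab has odd length 5, so it cannot be written as ww and is not in L

The pumping lemma would require xy²z ∈ L, so this decomposition yields a contradiction.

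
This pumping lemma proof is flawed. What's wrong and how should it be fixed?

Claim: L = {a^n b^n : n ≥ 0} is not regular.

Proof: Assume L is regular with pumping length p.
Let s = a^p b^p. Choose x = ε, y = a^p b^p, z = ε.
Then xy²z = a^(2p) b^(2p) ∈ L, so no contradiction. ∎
Error: The decomposition violates |xy| ≤ p. With y = a^p b^p, |xy| = |y| = 2p > p. (The proof also miscomputes xy²z, which would be a^p b^p a^p b^p rather than a^(2p) b^(2p), and it wrongly treats one harmless decomposition as settling the matter — the prover does not get to choose the decomposition.)

Correction: The pumping lemma requires |xy| ≤ p, and the argument must handle every decomposition satisfying |xy| ≤ p, |y| ≥ 1. Since s starts with p a's, any such y consists only of a's, say y = a^k with k ≥ 1. Then xy²z = a^(p+k) b^p has unequal numbers of a's and b's, so xy²z ∉ L — the required contradiction.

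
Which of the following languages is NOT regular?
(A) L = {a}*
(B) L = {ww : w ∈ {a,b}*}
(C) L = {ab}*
(B) {ww : w ∈ {a,b}*}

(B) L = {ww : w ∈ {a,b}*} is NOT regular.

The pumping lemma can be used to prove this:
After pumping, the two halves no longer match

The other languages are regular because they can be recognized by finite automata.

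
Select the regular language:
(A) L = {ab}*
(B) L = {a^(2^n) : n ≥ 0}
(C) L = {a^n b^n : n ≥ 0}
(A) {ab}*

(A) L = {ab}* is regular.

This can be recognized by a finite automaton (DFA/NFA).
Regular expressions like {ab}* define regular languages.

The other choices are not regular:
- {a^n b^n : n ≥ 0}: After pumping, the number of a's and b's become unequal
- {a^(2^n) : n ≥ 0}: After pumping, length is no longer a power of 2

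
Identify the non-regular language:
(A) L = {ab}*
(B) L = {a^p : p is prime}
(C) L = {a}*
(B) {a^p : p is prime}

(B) L = {a^p : p is prime} is NOT regular.

The pumping lemma can be used to prove this:
After pumping, the length becomes composite

The other languages are regular because they can be recognized by finite automata.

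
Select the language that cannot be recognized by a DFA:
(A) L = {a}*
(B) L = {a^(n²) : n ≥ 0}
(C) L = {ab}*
(B) {a^(n²) : n ≥ 0}

(B) L = {a^(n²) : n ≥ 0} is NOT regular.

The pumping lemma can be used to prove this:
After pumping, length is no longer a perfect square

The other languages are regular because they can be recognized by finite automata.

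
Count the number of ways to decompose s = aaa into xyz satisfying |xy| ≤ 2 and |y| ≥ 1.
3

For s = 'aaa' with pumping length p = 2:

Constraints: |xy| ≤ 2, |y| > 0

Valid decompositions (|xy| ≤ p, |y| ≥ 1):
  • x='', y='a', z='aa'
  • x='a', y='a', z='a'
  • x='', y='aa', z='a'

Total count: 3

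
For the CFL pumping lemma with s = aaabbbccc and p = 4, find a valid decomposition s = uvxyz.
u='aa', v='a', x='bb', y='b', z='ccc'

For s = aaabbbccc with pumping length p = 4:

One valid decomposition:
- u = 'aa'
- v = 'a'
- x = 'bb'
- y = 'b'
- z = 'ccc'

Verification:
- uvxyz = 'aa' + 'a' + 'bb' + 'b' + 'ccc' = aaabbbccc ✓
- |vxy| = |'abbb'| = 4 ≤ 4 ✓
- |vy| = |'ab'| = 2 > 0 ✓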